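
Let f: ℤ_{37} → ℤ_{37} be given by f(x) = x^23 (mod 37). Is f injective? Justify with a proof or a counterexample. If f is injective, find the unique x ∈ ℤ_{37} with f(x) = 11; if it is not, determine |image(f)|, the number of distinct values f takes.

Since 37 is prime, the nonzero elements of ℤ_{37} form a cyclic group of order 36.
As gcd(23, 36) = 1, raising to the 23rd power is a bijection on this group: if u^23 ≡ v^23 then (uv^{−1})^23 = 1, and the only element of order dividing gcd(23, 36) = 1 is 1, so u = v.
With f(0) = 0 this makes f injective on all of ℤ_{37}, hence bijective (finite equal-size domain and codomain). In particular f is injective.
Since f is injective, we find the preimage of 11. The inverse of x ↦ x^23 on (ℤ_{37})^× is x ↦ x^11, because 23·11 = 253 = 7·36 + 1 ≡ 1 (mod 36) and x^{36} = 1 for x ≠ 0 (Fermat). So f⁻¹(11) = 11^11 mod 37.
Repeated squaring mod 37: 11^1 ≡ 11, 11^2 ≡ 11² = 121 ≡ 10, 11^4 ≡ 10² = 100 ≡ 26, 11^8 ≡ 26² = 676 ≡ 10. Since 11 = 8 + 2 + 1, 11^11 ≡ 10·10·11: 10·10 = 100 ≡ 26, then 26·11 = 286 ≡ 27. So 11^11 ≡ 27 (mod 37).
Hence f⁻¹(11) = 27.

27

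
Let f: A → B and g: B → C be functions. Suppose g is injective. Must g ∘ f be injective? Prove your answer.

No. Take A = {0, 1}, B = C = {0, 1, 2, 3}, f(0) = f(1) = 0, and g = identity (injective).
Then (g ∘ f)(0) = (g ∘ f)(1) = 0 with 0 ≠ 1, so g ∘ f is not injective.

not injective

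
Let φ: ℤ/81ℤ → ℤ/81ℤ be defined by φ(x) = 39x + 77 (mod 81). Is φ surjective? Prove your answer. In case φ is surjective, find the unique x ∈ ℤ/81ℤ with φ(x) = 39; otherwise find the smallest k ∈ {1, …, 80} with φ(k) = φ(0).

Since gcd(39, 81) = 3, we have 39x ≡ 0 (mod 3) for all x, so φ(x) ≡ 2 (mod 3).
But 0 ≢ 2 (mod 3), so 0 ∈ ℤ/81ℤ has no preimage. So φ is not surjective.
Since φ is not surjective, we find the least positive k with φ(k) = φ(0): this means 39k ≡ 0 (mod 81), i.e. 81 ∣ 39k. Since gcd(39, 81) = 3, dividing through by 3 this holds exactly when 27 ∣ 13k, and as gcd(13, 27) = 1, exactly when 27 ∣ k.
The smallest positive such k is 27.

27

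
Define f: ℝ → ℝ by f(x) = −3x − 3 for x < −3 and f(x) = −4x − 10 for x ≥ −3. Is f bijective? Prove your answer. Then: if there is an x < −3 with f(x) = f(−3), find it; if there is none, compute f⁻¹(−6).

Both pieces are strictly decreasing (slopes −3 and −4), so each is injective on its own interval.
The left piece maps (−∞, −3) onto (6, ∞); the right piece maps [−3, ∞) onto (−∞, 2].
The images leave a gap (6 has no preimage), so f is not surjective, hence not bijective.
Because the two images are disjoint, no x < −3 has f(x) = f(−3), so we compute f⁻¹(−6): −6 lies in (−∞, 2], so solve −4x − 10 = −6: x = (−6 + 10)/(−4) = −1.

-1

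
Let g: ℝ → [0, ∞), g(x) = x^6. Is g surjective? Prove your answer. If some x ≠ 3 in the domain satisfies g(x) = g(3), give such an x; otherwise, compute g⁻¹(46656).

For any y ∈ [0, ∞), x = y^{1/6} ∈ ℝ satisfies x^6 = y, so g is surjective.
For the follow-up, such an x exists: taking x = −3 ∈ ℝ gives g(−3) = 729 = g(3) with −3 ≠ 3.

-3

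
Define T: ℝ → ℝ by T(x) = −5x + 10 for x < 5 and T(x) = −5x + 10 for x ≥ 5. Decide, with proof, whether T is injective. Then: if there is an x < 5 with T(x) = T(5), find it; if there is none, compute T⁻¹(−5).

Both pieces are strictly decreasing (slopes −5 and −5), so each is injective on its own interval.
The left piece maps (−∞, 5) onto (−15, ∞); the right piece maps [5, ∞) onto (−∞, −15].
These images are disjoint, so no value is attained by both pieces. Therefore T is injective.
Because the two images are disjoint, no x < 5 has T(x) = T(5), so we compute T⁻¹(−5): −5 lies in (−15, ∞), so solve −5x + 10 = −5: x = (−5 − 10)/(−5) = 3.

3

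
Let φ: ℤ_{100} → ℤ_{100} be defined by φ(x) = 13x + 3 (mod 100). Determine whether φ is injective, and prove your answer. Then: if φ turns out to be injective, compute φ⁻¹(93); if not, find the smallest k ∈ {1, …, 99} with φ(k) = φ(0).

30

Suppose φ(x_1) = φ(x_2) in ℤ_{100}. Then 13x_1 + 3 ≡ 13x_2 + 3 (mod 100), hence 13(x_1 − x_2) ≡ 0 (mod 100).
Since gcd(13, 100) = 1, 13 is invertible modulo 100, hence x_1 − x_2 ≡ 0 (mod 100), i.e. x_1 = x_2.
Therefore φ is injective.
We now compute 13⁻¹ mod 100 explicitly. Euclid's algorithm: 100 = 7·13 + 9, 13 = 1·9 + 4, 9 = 2·4 + 1; back-substituting gives 1 = 77·13 − 10·100, so 13⁻¹ ≡ 77 (mod 100).
Since φ is injective, we find φ⁻¹(93): we need 13x ≡ 93 − 3 ≡ 90 (mod 100). Using 13⁻¹ = 77: x ≡ 77·90 = 6930 = 69·100 + 30, so x = 30.
Check: φ(30) = 13·30 + 3 = 393 = 3·100 + 93 ≡ 93 (mod 100).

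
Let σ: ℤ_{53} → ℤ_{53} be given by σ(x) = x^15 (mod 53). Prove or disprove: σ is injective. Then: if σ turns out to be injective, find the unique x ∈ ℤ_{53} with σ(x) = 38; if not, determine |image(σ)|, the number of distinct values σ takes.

Since 53 is prime, the nonzero elements of ℤ_{53} form a cyclic group of order 52.
As gcd(15, 52) = 1, raising to the 15th power is a bijection on this group: if s^15 ≡ t^15 then (st^{−1})^15 = 1, and the only element of order dividing gcd(15, 52) = 1 is 1, so s = t.
With σ(0) = 0 this makes σ injective on all of ℤ_{53}, hence bijective (finite equal-size domain and codomain). In particular σ is injective.
Since σ is injective, we find the preimage of 38. The inverse of x ↦ x^15 on (ℤ_{53})^× is x ↦ x^7, because 15·7 = 105 = 2·52 + 1 ≡ 1 (mod 52) and x^{52} = 1 for x ≠ 0 (Fermat). So σ⁻¹(38) = 38^7 mod 53.
Repeated squaring mod 53: 38^1 ≡ 38, 38^2 ≡ 38² = 1444 ≡ 13, 38^4 ≡ 13² = 169 ≡ 10. Since 7 = 4 + 2 + 1, 38^7 ≡ 10·13·38: 10·13 = 130 ≡ 24, then 24·38 = 912 ≡ 11. So 38^7 ≡ 11 (mod 53).
Hence σ⁻¹(38) = 11.

11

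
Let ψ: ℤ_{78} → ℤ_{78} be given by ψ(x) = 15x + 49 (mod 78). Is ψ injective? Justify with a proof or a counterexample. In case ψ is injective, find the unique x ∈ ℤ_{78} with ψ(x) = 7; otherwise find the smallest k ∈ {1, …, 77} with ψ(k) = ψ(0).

We have gcd(15, 78) = 3 > 1. Taking u = 0 and v = 26: ψ(0) = 49 and ψ(26) = 15·26 + 49 = 439 ≡ 49 (mod 78).
So ψ(0) = ψ(26) while 0 ≠ 26, so ψ is not injective.
Since ψ is not injective, we find the least positive k with ψ(k) = ψ(0): this means 15k ≡ 0 (mod 78), i.e. 78 ∣ 15k. Since gcd(15, 78) = 3, dividing through by 3 this holds exactly when 26 ∣ 5k, and as gcd(5, 26) = 1, exactly when 26 ∣ k.
The smallest positive such k is 26.

26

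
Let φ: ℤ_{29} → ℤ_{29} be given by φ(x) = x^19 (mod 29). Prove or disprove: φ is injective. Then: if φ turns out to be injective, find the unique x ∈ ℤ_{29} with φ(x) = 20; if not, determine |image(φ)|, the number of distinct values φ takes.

Since 29 is prime, the nonzero elements of ℤ_{29} form a cyclic group of order 28.
As gcd(19, 28) = 1, raising to the 19th power is a bijection on this group: if u^19 ≡ v^19 then (uv^{−1})^19 = 1, and the only element of order dividing gcd(19, 28) = 1 is 1, so u = v.
With φ(0) = 0 this makes φ injective on all of ℤ_{29}, hence bijective (finite equal-size domain and codomain). In particular φ is injective.
Since φ is injective, we find the preimage of 20. The inverse of x ↦ x^19 on (ℤ_{29})^× is x ↦ x^3, because 19·3 = 57 = 2·28 + 1 ≡ 1 (mod 28) and x^{28} = 1 for x ≠ 0 (Fermat). So φ⁻¹(20) = 20^3 mod 29.
Repeated squaring mod 29: 20^1 ≡ 20, 20^2 ≡ 20² = 400 ≡ 23. Since 3 = 2 + 1, 20^3 ≡ 23·20: 23·20 = 460 ≡ 25. So 20^3 ≡ 25 (mod 29).
Hence φ⁻¹(20) = 25.

25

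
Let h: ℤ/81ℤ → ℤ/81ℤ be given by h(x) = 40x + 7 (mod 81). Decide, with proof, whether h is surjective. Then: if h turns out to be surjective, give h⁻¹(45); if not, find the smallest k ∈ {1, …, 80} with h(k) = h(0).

Since gcd(40, 81) = 1, 40 is invertible modulo 81. Euclid's algorithm: 81 = 2·40 + 1; back-substituting gives 1 = 79·40 − 39·81, so 40⁻¹ ≡ 79 (mod 81).
For any y ∈ ℤ/81ℤ, x = 79(y − 7) mod 81 satisfies h(x) = 40·79(y − 7) + 7 ≡ y (since 40·79 ≡ 1 mod 81). So every y has a preimage.
So h is surjective.
Since h is surjective, we compute h⁻¹(45): solve 40x + 7 ≡ 45 (mod 81), i.e. 40x ≡ 38 (mod 81).
Multiplying by 40⁻¹ = 79 gives x ≡ 79·38 = 3002 = 37·81 + 5 ≡ 5 (mod 81).
Check: h(5) = 40·5 + 7 = 207 = 2·81 + 45 ≡ 45 (mod 81).

5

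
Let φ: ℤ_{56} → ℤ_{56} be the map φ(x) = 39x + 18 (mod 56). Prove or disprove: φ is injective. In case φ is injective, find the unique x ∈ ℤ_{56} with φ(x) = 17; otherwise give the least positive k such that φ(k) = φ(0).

33

If φ(a) = φ(b), then 39a ≡ 39b (mod 56). Because gcd(39, 56) = 1, we may cancel 39 to get a ≡ b (mod 56).
So φ is injective.
We now compute 39⁻¹ mod 56 explicitly. Euclid's algorithm: 56 = 1·39 + 17, 39 = 2·17 + 5, 17 = 3·5 + 2, 5 = 2·2 + 1; back-substituting gives 1 = 23·39 − 16·56, so 39⁻¹ ≡ 23 (mod 56).
Since φ is injective, we compute φ⁻¹(17): solve 39x + 18 ≡ 17 (mod 56), i.e. 39x ≡ 55 (mod 56).
Multiplying by 39⁻¹ = 23 gives x ≡ 23·55 = 1265 = 22·56 + 33 ≡ 33 (mod 56).
Check: φ(33) = 39·33 + 18 = 1305 = 23·56 + 17 ≡ 17 (mod 56).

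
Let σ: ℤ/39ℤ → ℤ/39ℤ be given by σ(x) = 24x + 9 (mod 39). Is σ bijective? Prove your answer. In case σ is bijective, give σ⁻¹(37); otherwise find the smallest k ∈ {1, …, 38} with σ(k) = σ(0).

13

We have gcd(24, 39) = 3 > 1. Taking u = 0 and v = 13: σ(0) = 9 and σ(13) = 24·13 + 9 = 321 ≡ 9 (mod 39).
So σ(0) = σ(13) while 0 ≠ 13, therefore σ is not injective, hence not bijective.
Since σ is not bijective, we find the least positive k with σ(k) = σ(0): this means 24k ≡ 0 (mod 39), i.e. 39 ∣ 24k. Since gcd(24, 39) = 3, dividing through by 3 this holds exactly when 13 ∣ 8k, and as gcd(8, 13) = 1, exactly when 13 ∣ k.
The smallest positive such k is 13.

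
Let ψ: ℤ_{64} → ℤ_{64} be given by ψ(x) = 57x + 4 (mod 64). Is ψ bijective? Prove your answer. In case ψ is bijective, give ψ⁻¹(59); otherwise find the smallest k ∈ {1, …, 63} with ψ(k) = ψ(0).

47

By definition, injectivity means: for all u, v in the domain, ψ(u) = ψ(v) implies u = v.
Suppose ψ(u) = ψ(v) in ℤ_{64}. Then 57u + 4 ≡ 57v + 4 (mod 64), hence 57(u − v) ≡ 0 (mod 64).
Since gcd(57, 64) = 1, 57 is invertible modulo 64, so u − v ≡ 0 (mod 64), i.e. u = v.
We now compute 57⁻¹ mod 64 explicitly. Euclid's algorithm: 64 = 1·57 + 7, 57 = 8·7 + 1; back-substituting gives 1 = 9·57 − 8·64, so 57⁻¹ ≡ 9 (mod 64).
Then y ↦ 9(y − 4) is a two-sided inverse to ψ, so every y ∈ ℤ_{64} has a preimage.
Therefore ψ is bijective.
Since ψ is bijective, we compute ψ⁻¹(59): solve 57x + 4 ≡ 59 (mod 64), i.e. 57x ≡ 55 (mod 64).
Multiplying by 57⁻¹ = 9 gives x ≡ 9·55 = 495 = 7·64 + 47 ≡ 47 (mod 64).
Check: ψ(47) = 57·47 + 4 = 2683 = 41·64 + 59 ≡ 59 (mod 64).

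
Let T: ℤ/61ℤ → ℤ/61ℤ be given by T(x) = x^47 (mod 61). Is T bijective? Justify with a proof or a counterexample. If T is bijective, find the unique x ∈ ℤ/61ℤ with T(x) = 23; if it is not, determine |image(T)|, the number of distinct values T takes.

28

Since 61 is prime, the nonzero elements of ℤ/61ℤ form a cyclic group of order 60.
As gcd(47, 60) = 1, raising to the 47th power is a bijection on this group: if s^47 ≡ t^47 then (st^{−1})^47 = 1, and the only element of order dividing gcd(47, 60) = 1 is 1, so s = t.
With T(0) = 0 this makes T injective on all of ℤ/61ℤ, hence bijective (finite equal-size domain and codomain). In particular T is bijective.
Since T is bijective, we find the preimage of 23. The inverse of x ↦ x^47 on (ℤ/61ℤ)^× is x ↦ x^23, because 47·23 = 1081 = 18·60 + 1 ≡ 1 (mod 60) and x^{60} = 1 for x ≠ 0 (Fermat). So T⁻¹(23) = 23^23 mod 61.
Repeated squaring mod 61: 23^1 ≡ 23, 23^2 ≡ 23² = 529 ≡ 41, 23^4 ≡ 41² = 1681 ≡ 34, 23^8 ≡ 34² = 1156 ≡ 58, 23^16 ≡ 58² = 3364 ≡ 9. Since 23 = 16 + 4 + 2 + 1, 23^23 ≡ 9·34·41·23: 9·34 = 306 ≡ 1, then 1·41 = 41, then 41·23 = 943 ≡ 28. So 23^23 ≡ 28 (mod 61).
Hence T⁻¹(23) = 28.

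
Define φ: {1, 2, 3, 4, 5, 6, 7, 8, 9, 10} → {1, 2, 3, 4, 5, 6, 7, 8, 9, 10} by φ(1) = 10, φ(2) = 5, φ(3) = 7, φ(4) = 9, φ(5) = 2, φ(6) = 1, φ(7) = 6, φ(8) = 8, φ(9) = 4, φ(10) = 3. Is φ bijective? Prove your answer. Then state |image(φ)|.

The values 10, 5, 7, 9, 2, 1, 6, 8, 4, 3 are a permutation of {1, 2, 3, 4, 5, 6, 7, 8, 9, 10}: each element appears exactly once.
So φ is injective and surjective, hence bijective.
The image of φ is {1, 2, 3, 4, 5, 6, 7, 8, 9, 10}, which has 10 elements.

10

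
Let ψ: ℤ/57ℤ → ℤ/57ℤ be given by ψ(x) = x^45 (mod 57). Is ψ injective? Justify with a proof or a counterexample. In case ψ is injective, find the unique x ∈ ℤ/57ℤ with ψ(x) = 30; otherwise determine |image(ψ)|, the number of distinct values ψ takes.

ψ(1) = 1^45 = 1.
ψ(4): Repeated squaring mod 57: 4^1 ≡ 4, 4^2 ≡ 4² = 16, 4^4 ≡ 16² = 256 ≡ 28, 4^8 ≡ 28² = 784 ≡ 43, 4^16 ≡ 43² = 1849 ≡ 25, 4^32 ≡ 25² = 625 ≡ 55. Since 45 = 32 + 8 + 4 + 1, 4^45 ≡ 55·43·28·4: 55·43 = 2365 ≡ 28, then 28·28 = 784 ≡ 43, then 43·4 = 172 ≡ 1. So 4^45 ≡ 1 (mod 57).
So ψ(1) = ψ(4) = 1 while 1 ≠ 4, therefore ψ is not injective.
Since ψ is not injective, we determine |image(ψ)|. Computing x^45 mod 57 for each x (by repeated squaring, reducing mod 57 at every step), the values ψ(0), ψ(1), …, ψ(56) are: 0, 1, 56, 18, 1, 20, 39, 1, 56, 39, 37, 20, 18, 37, 56, 18, 1, 20, 18, 19, 20, 18, 37, 20, 39, 1, 20, 18, 1, 56, 39, 37, 56, 18, 37, 20, 39, 37, 38, 39, 37, 56, 39, 1, 20, 39, 37, 20, 18, 1, 56, 18, 37, 56, 39, 1, 56.
The distinct values are {0, 1, 18, 19, 20, 37, 38, 39, 56}; there are 9 of them.

9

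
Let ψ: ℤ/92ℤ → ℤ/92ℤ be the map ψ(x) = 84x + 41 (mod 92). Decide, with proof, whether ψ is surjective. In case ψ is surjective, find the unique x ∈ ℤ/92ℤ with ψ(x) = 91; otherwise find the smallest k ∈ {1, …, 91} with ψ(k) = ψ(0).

23

Since gcd(84, 92) = 4, we have 84x ≡ 0 (mod 4) for all x, so ψ(x) ≡ 1 (mod 4).
But 0 ≢ 1 (mod 4), so 0 ∈ ℤ/92ℤ has no preimage. So ψ is not surjective.
Since ψ is not surjective, we find the least positive k with ψ(k) = ψ(0): this means 84k ≡ 0 (mod 92), i.e. 92 ∣ 84k. Since gcd(84, 92) = 4, dividing through by 4 this holds exactly when 23 ∣ 21k, and as gcd(21, 23) = 1, exactly when 23 ∣ k.
The smallest positive such k is 23.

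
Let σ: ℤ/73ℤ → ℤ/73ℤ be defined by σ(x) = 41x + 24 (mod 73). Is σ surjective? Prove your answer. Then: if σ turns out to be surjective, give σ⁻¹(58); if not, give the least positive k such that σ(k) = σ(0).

40

Since gcd(41, 73) = 1, 41 is invertible modulo 73. Euclid's algorithm: 73 = 1·41 + 32, 41 = 1·32 + 9, 32 = 3·9 + 5, 9 = 1·5 + 4, 5 = 1·4 + 1; back-substituting gives 1 = 57·41 − 32·73, so 41⁻¹ ≡ 57 (mod 73).
Then y ↦ 57(y − 24) is a two-sided inverse to σ, so every y ∈ ℤ/73ℤ has a preimage.
Thus σ is surjective.
Since σ is surjective, we find σ⁻¹(58): we need 41x ≡ 58 − 24 ≡ 34 (mod 73). Using 41⁻¹ = 57: x ≡ 57·34 = 1938 = 26·73 + 40, so x = 40.
Check: σ(40) = 41·40 + 24 = 1664 = 22·73 + 58 ≡ 58 (mod 73).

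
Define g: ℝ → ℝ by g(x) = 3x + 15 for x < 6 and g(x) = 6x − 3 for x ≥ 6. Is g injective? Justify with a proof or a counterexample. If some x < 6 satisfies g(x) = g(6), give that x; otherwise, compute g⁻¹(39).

7

Both pieces are strictly increasing (slopes 3 and 6), so each is injective on its own interval.
The left piece maps (−∞, 6) onto (−∞, 33); the right piece maps [6, ∞) onto [33, ∞).
These images are disjoint, so no value is attained by both pieces. Hence g is injective.
Because the two images are disjoint, no x < 6 has g(x) = g(6), so we compute g⁻¹(39): 39 lies in [33, ∞), so solve 6x − 3 = 39: x = (39 + 3)/6 = 7.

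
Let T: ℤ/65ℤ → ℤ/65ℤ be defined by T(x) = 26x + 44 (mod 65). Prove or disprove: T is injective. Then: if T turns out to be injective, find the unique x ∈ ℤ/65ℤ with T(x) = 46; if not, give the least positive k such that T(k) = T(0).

We have gcd(26, 65) = 13 > 1. Taking a = 0 and b = 5: T(0) = 44 and T(5) = 26·5 + 44 = 174 ≡ 44 (mod 65).
So T(0) = T(5) while 0 ≠ 5, hence T is not injective.
Since T is not injective, we find the least positive k with T(k) = T(0): this means 26k ≡ 0 (mod 65), i.e. 65 ∣ 26k. Since gcd(26, 65) = 13, dividing through by 13 this holds exactly when 5 ∣ 2k, and as gcd(2, 5) = 1, exactly when 5 ∣ k.
The smallest positive such k is 5.

5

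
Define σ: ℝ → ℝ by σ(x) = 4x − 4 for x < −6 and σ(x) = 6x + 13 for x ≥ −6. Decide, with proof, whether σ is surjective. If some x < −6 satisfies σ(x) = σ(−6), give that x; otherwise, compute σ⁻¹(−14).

Both pieces are strictly increasing (slopes 4 and 6), so each is injective on its own interval.
The left piece maps (−∞, −6) onto (−∞, −28); the right piece maps [−6, ∞) onto [−23, ∞).
The union (−∞, −28) ∪ [−23, ∞) omits the interval between −28 and −23; in particular −28 has no preimage. So σ is not surjective.
Because the two images are disjoint, no x < −6 has σ(x) = σ(−6), so we compute σ⁻¹(−14): −14 lies in [−23, ∞), so solve 6x + 13 = −14: x = (−14 − 13)/6 = −9/2.

-9/2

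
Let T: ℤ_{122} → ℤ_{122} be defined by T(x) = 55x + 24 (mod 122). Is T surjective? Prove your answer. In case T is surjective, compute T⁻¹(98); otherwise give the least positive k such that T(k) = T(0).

8

Recall that surjectivity means every element of the codomain has a preimage under T.
Since gcd(55, 122) = 1, 55 is invertible modulo 122. Euclid's algorithm: 122 = 2·55 + 12, 55 = 4·12 + 7, 12 = 1·7 + 5, 7 = 1·5 + 2, 5 = 2·2 + 1; back-substituting gives 1 = 71·55 − 32·122, so 55⁻¹ ≡ 71 (mod 122).
For any y ∈ ℤ_{122}, x = 71(y − 24) mod 122 satisfies T(x) = 55·71(y − 24) + 24 ≡ y (since 55·71 ≡ 1 mod 122). So every y has a preimage.
So T is surjective.
Since T is surjective, we find T⁻¹(98): we need 55x ≡ 98 − 24 ≡ 74 (mod 122). Using 55⁻¹ = 71: x ≡ 71·74 = 5254 = 43·122 + 8, so x = 8.
Check: T(8) = 55·8 + 24 = 464 = 3·122 + 98 ≡ 98 (mod 122).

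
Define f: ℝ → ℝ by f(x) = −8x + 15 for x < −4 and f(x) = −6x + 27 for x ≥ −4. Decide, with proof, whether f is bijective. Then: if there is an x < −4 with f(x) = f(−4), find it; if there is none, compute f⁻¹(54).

-9/2

Both pieces are strictly decreasing (slopes −8 and −6), so each is injective on its own interval.
The left piece maps (−∞, −4) onto (47, ∞); the right piece maps [−4, ∞) onto (−∞, 51].
These images overlap. In particular f(−4) = 51 (right piece), and solving −8x + 15 = 51 on the left piece gives x = −9/2 < −4.
So f(−9/2) = f(−4) with −9/2 ≠ −4, and f is not injective, hence not bijective. This x = −9/2 is the requested value below −4.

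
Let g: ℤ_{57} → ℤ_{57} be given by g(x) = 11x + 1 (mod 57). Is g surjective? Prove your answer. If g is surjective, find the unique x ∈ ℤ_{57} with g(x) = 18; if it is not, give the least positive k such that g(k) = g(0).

Since gcd(11, 57) = 1, 11 is invertible modulo 57. Euclid's algorithm: 57 = 5·11 + 2, 11 = 5·2 + 1; back-substituting gives 1 = 26·11 − 5·57, so 11⁻¹ ≡ 26 (mod 57).
For any y ∈ ℤ_{57}, x = 26(y − 1) mod 57 satisfies g(x) = 11·26(y − 1) + 1 ≡ y (since 11·26 ≡ 1 mod 57). So every y has a preimage.
Therefore g is surjective.
Since g is surjective, we compute g⁻¹(18): solve 11x + 1 ≡ 18 (mod 57), i.e. 11x ≡ 17 (mod 57).
Multiplying by 11⁻¹ = 26 gives x ≡ 26·17 = 442 = 7·57 + 43 ≡ 43 (mod 57).
Check: g(43) = 11·43 + 1 = 474 = 8·57 + 18 ≡ 18 (mod 57).

43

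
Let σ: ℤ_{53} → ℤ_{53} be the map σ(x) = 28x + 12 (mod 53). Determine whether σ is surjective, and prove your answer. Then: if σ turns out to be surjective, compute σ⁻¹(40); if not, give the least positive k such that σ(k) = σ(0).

Recall that surjectivity means every element of the codomain has a preimage under σ.
Since gcd(28, 53) = 1, 28 is invertible modulo 53. Euclid's algorithm: 53 = 1·28 + 25, 28 = 1·25 + 3, 25 = 8·3 + 1; back-substituting gives 1 = 36·28 − 19·53, so 28⁻¹ ≡ 36 (mod 53).
Then y ↦ 36(y − 12) is a two-sided inverse to σ, so every y ∈ ℤ_{53} has a preimage.
Thus σ is surjective.
Since σ is surjective, we find σ⁻¹(40): we need 28x ≡ 40 − 12 ≡ 28 (mod 53). Using 28⁻¹ = 36: x ≡ 36·28 = 1008 = 19·53 + 1, so x = 1.
Check: σ(1) = 28·1 + 12 = 40 ≡ 40 (mod 53).

1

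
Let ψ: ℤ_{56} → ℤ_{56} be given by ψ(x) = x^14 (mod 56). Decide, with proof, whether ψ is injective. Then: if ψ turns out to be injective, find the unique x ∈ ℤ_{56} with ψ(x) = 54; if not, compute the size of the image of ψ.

ψ(6): Repeated squaring mod 56: 6^1 ≡ 6, 6^2 ≡ 6² = 36, 6^4 ≡ 36² = 1296 ≡ 8, 6^8 ≡ 8² = 64 ≡ 8. Since 14 = 8 + 4 + 2, 6^14 ≡ 8·8·36: 8·8 = 64 ≡ 8, then 8·36 = 288 ≡ 8. So 6^14 ≡ 8 (mod 56).
ψ(8): Repeated squaring mod 56: 8^1 ≡ 8, 8^2 ≡ 8² = 64 ≡ 8, 8^4 ≡ 8² = 64 ≡ 8, 8^8 ≡ 8² = 64 ≡ 8. Since 14 = 8 + 4 + 2, 8^14 ≡ 8·8·8: 8·8 = 64 ≡ 8, then 8·8 = 64 ≡ 8. So 8^14 ≡ 8 (mod 56).
So ψ(6) = ψ(8) = 8 while 6 ≠ 8, therefore ψ is not injective.
Since ψ is not injective, we determine |image(ψ)|. Computing x^14 mod 56 for each x (by repeated squaring, reducing mod 56 at every step), the values ψ(0), ψ(1), …, ψ(55) are: 0, 1, 32, 9, 16, 25, 8, 49, 8, 25, 16, 9, 32, 1, 0, 1, 32, 9, 16, 25, 8, 49, 8, 25, 16, 9, 32, 1, 0, 1, 32, 9, 16, 25, 8, 49, 8, 25, 16, 9, 32, 1, 0, 1, 32, 9, 16, 25, 8, 49, 8, 25, 16, 9, 32, 1.
The distinct values are {0, 1, 8, 9, 16, 25, 32, 49}; there are 8 of them.

8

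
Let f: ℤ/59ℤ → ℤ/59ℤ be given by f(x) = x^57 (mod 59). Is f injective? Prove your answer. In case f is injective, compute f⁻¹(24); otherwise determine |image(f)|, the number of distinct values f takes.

Since 59 is prime, the nonzero elements of ℤ/59ℤ form a cyclic group of order 58.
As gcd(57, 58) = 1, raising to the 57th power is a bijection on this group: if s^57 ≡ t^57 then (st^{−1})^57 = 1, and the only element of order dividing gcd(57, 58) = 1 is 1, so s = t.
With f(0) = 0 this makes f injective on all of ℤ/59ℤ, hence bijective (finite equal-size domain and codomain). In particular f is injective.
Since f is injective, we find the preimage of 24. The inverse of x ↦ x^57 on (ℤ/59ℤ)^× is x ↦ x^57, because 57·57 = 3249 = 56·58 + 1 ≡ 1 (mod 58) and x^{58} = 1 for x ≠ 0 (Fermat). So f⁻¹(24) = 24^57 mod 59.
Repeated squaring mod 59: 24^1 ≡ 24, 24^2 ≡ 24² = 576 ≡ 45, 24^4 ≡ 45² = 2025 ≡ 19, 24^8 ≡ 19² = 361 ≡ 7, 24^16 ≡ 7² = 49, 24^32 ≡ 49² = 2401 ≡ 41. Since 57 = 32 + 16 + 8 + 1, 24^57 ≡ 41·49·7·24: 41·49 = 2009 ≡ 3, then 3·7 = 21, then 21·24 = 504 ≡ 32. So 24^57 ≡ 32 (mod 59).
Hence f⁻¹(24) = 32.

32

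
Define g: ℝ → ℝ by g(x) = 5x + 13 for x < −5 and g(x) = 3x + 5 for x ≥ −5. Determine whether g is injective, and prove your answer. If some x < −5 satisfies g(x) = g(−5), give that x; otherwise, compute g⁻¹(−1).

-2

Both pieces are strictly increasing (slopes 5 and 3), so each is injective on its own interval.
The left piece maps (−∞, −5) onto (−∞, −12); the right piece maps [−5, ∞) onto [−10, ∞).
These images are disjoint, so no value is attained by both pieces. Hence g is injective.
Because the two images are disjoint, no x < −5 has g(x) = g(−5), so we compute g⁻¹(−1): −1 lies in [−10, ∞), so solve 3x + 5 = −1: x = (−1 − 5)/3 = −2.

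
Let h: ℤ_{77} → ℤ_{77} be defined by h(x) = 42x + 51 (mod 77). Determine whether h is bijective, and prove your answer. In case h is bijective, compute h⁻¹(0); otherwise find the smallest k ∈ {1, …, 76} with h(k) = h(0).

We have gcd(42, 77) = 7 > 1. Taking x_1 = 0 and x_2 = 11: h(0) = 51 and h(11) = 42·11 + 51 = 513 ≡ 51 (mod 77).
So h(0) = h(11) while 0 ≠ 11, thus h is not injective, hence not bijective.
Since h is not bijective, we find the least positive k with h(k) = h(0): this means 42k ≡ 0 (mod 77), i.e. 77 ∣ 42k. Since gcd(42, 77) = 7, dividing through by 7 this holds exactly when 11 ∣ 6k, and as gcd(6, 11) = 1, exactly when 11 ∣ k.
The smallest positive such k is 11.

11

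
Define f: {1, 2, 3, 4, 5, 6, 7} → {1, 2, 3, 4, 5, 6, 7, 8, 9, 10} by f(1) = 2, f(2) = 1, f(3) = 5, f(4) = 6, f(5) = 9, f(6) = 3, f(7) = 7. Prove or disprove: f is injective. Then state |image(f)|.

7

The values f(1), …, f(7) are 2, 1, 5, 6, 9, 3, 7 — all distinct.
So f(u) = f(v) only when u = v, and f is injective.
The image of f is {1, 2, 3, 5, 6, 7, 9}, which has 7 elements.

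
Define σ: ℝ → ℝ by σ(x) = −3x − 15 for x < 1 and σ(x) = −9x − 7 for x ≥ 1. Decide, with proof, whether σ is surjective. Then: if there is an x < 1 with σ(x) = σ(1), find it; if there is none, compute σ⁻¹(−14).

1/3

Both pieces are strictly decreasing (slopes −3 and −9), so each is injective on its own interval.
The left piece maps (−∞, 1) onto (−18, ∞); the right piece maps [1, ∞) onto (−∞, −16].
The union (−18, ∞) ∪ (−∞, −16] covers ℝ, so σ is surjective.
For the follow-up: the images overlap, so an x < 1 with σ(x) = σ(1) exists. σ(1) = −16; solving −3x − 15 = −16 for x < 1 gives x = (−16 + 15)/(−3) = 1/3.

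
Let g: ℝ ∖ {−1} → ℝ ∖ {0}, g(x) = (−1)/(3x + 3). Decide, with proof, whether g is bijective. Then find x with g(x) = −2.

-5/6

Suppose g(u) = g(v). Cross-multiplying: (−1)(3v + 3) = (−1)(3u + 3).
Expanding both sides and cancelling the symmetric terms leaves 3·(u − v) = 0. Since 3 ≠ 0, u = v. So g is injective.
For any y ≠ 0, solving y(3x + 3) = −1 for x gives a well-defined x ≠ −1. So g is surjective.
Thus g is bijective.
Solving g(x) = −2: cross-multiplying gives −1 = −2(3x + 3), which rearranges to 6x = −5, so x = −5/6.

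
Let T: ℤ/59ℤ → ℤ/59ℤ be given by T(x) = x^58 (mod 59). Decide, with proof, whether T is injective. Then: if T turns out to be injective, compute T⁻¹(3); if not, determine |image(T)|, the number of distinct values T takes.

2

T(1) = 1^58 = 1.
T(2): Repeated squaring mod 59: 2^1 ≡ 2, 2^2 ≡ 2² = 4, 2^4 ≡ 4² = 16, 2^8 ≡ 16² = 256 ≡ 20, 2^16 ≡ 20² = 400 ≡ 46, 2^32 ≡ 46² = 2116 ≡ 51. Since 58 = 32 + 16 + 8 + 2, 2^58 ≡ 51·46·20·4: 51·46 = 2346 ≡ 45, then 45·20 = 900 ≡ 15, then 15·4 = 60 ≡ 1. So 2^58 ≡ 1 (mod 59).
So T(1) = T(2) = 1 while 1 ≠ 2, so T is not injective.
Since T is not injective, we determine |image(T)|. Computing x^58 mod 59 for each x (by repeated squaring, reducing mod 59 at every step), the values T(0), T(1), …, T(58) are: 0, 1, 1, 1, 1, 1, 1, 1, 1, 1, 1, 1, 1, 1, 1, 1, 1, 1, 1, 1, 1, 1, 1, 1, 1, 1, 1, 1, 1, 1, 1, 1, 1, 1, 1, 1, 1, 1, 1, 1, 1, 1, 1, 1, 1, 1, 1, 1, 1, 1, 1, 1, 1, 1, 1, 1, 1, 1, 1.
The distinct values are {0, 1}; there are 2 of them.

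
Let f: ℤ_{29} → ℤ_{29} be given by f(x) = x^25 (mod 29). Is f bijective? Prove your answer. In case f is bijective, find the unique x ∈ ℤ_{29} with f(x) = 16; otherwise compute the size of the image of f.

Since 29 is prime, the nonzero elements of ℤ_{29} form a cyclic group of order 28.
As gcd(25, 28) = 1, raising to the 25th power is a bijection on this group: if s^25 ≡ t^25 then (st^{−1})^25 = 1, and the only element of order dividing gcd(25, 28) = 1 is 1, so s = t.
With f(0) = 0 this makes f injective on all of ℤ_{29}, hence bijective (finite equal-size domain and codomain). In particular f is bijective.
Since f is bijective, we find the preimage of 16. The inverse of x ↦ x^25 on (ℤ_{29})^× is x ↦ x^9, because 25·9 = 225 = 8·28 + 1 ≡ 1 (mod 28) and x^{28} = 1 for x ≠ 0 (Fermat). So f⁻¹(16) = 16^9 mod 29.
Repeated squaring mod 29: 16^1 ≡ 16, 16^2 ≡ 16² = 256 ≡ 24, 16^4 ≡ 24² = 576 ≡ 25, 16^8 ≡ 25² = 625 ≡ 16. Since 9 = 8 + 1, 16^9 ≡ 16·16: 16·16 = 256 ≡ 24. So 16^9 ≡ 24 (mod 29).
Hence f⁻¹(16) = 24.

24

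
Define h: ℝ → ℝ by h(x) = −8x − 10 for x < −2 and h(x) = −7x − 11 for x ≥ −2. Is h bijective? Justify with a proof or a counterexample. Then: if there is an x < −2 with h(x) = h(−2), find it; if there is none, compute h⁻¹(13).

Both pieces are strictly decreasing (slopes −8 and −7), so each is injective on its own interval.
The left piece maps (−∞, −2) onto (6, ∞); the right piece maps [−2, ∞) onto (−∞, 3].
The images leave a gap (6 has no preimage), so h is not surjective, hence not bijective.
Because the two images are disjoint, no x < −2 has h(x) = h(−2), so we compute h⁻¹(13): 13 lies in (6, ∞), so solve −8x − 10 = 13: x = (13 + 10)/(−8) = −23/8.

-23/8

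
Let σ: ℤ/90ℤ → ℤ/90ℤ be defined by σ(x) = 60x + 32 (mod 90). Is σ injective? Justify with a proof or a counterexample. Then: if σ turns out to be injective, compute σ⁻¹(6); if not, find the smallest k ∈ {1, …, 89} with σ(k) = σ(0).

We have gcd(60, 90) = 30 > 1. Taking x_1 = 0 and x_2 = 3: σ(0) = 32 and σ(3) = 60·3 + 32 = 212 ≡ 32 (mod 90).
So σ(0) = σ(3) while 0 ≠ 3, therefore σ is not injective.
Since σ is not injective, we find the least positive k with σ(k) = σ(0): this means 60k ≡ 0 (mod 90), i.e. 90 ∣ 60k. Since gcd(60, 90) = 30, dividing through by 30 this holds exactly when 3 ∣ 2k, and as gcd(2, 3) = 1, exactly when 3 ∣ k.
The smallest positive such k is 3.

3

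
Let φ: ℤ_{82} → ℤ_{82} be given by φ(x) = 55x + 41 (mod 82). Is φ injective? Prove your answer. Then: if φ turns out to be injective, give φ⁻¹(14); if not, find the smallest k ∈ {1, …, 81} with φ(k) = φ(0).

By definition, φ is injective when φ(s) = φ(t) forces s = t.
Suppose φ(s) = φ(t) in ℤ_{82}. Then 55s + 41 ≡ 55t + 41 (mod 82), thus 55(s − t) ≡ 0 (mod 82).
Since gcd(55, 82) = 1, 55 is invertible modulo 82, thus s − t ≡ 0 (mod 82), i.e. s = t.
Therefore φ is injective.
We now compute 55⁻¹ mod 82 explicitly. Euclid's algorithm: 82 = 1·55 + 27, 55 = 2·27 + 1; back-substituting gives 1 = 3·55 − 2·82, so 55⁻¹ ≡ 3 (mod 82).
Since φ is injective, we compute φ⁻¹(14): solve 55x + 41 ≡ 14 (mod 82), i.e. 55x ≡ 55 (mod 82).
Multiplying by 55⁻¹ = 3 gives x ≡ 3·55 = 165 = 2·82 + 1 ≡ 1 (mod 82).
Check: φ(1) = 55·1 + 41 = 96 = 1·82 + 14 ≡ 14 (mod 82).

1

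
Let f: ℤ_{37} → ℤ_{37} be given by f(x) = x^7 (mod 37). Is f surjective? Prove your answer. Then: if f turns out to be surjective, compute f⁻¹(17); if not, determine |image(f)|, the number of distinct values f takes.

Since 37 is prime, the nonzero elements of ℤ_{37} form a cyclic group of order 36.
As gcd(7, 36) = 1, raising to the 7th power is a bijection on this group: if x_1^7 ≡ x_2^7 then (x_1x_2^{−1})^7 = 1, and the only element of order dividing gcd(7, 36) = 1 is 1, so x_1 = x_2.
With f(0) = 0 this makes f injective on all of ℤ_{37}, hence bijective (finite equal-size domain and codomain). In particular f is surjective.
Since f is surjective, we find the preimage of 17. The inverse of x ↦ x^7 on (ℤ_{37})^× is x ↦ x^31, because 7·31 = 217 = 6·36 + 1 ≡ 1 (mod 36) and x^{36} = 1 for x ≠ 0 (Fermat). So f⁻¹(17) = 17^31 mod 37.
Repeated squaring mod 37: 17^1 ≡ 17, 17^2 ≡ 17² = 289 ≡ 30, 17^4 ≡ 30² = 900 ≡ 12, 17^8 ≡ 12² = 144 ≡ 33, 17^16 ≡ 33² = 1089 ≡ 16. Since 31 = 16 + 8 + 4 + 2 + 1, 17^31 ≡ 16·33·12·30·17: 16·33 = 528 ≡ 10, then 10·12 = 120 ≡ 9, then 9·30 = 270 ≡ 11, then 11·17 = 187 ≡ 2. So 17^31 ≡ 2 (mod 37).
Hence f⁻¹(17) = 2.

2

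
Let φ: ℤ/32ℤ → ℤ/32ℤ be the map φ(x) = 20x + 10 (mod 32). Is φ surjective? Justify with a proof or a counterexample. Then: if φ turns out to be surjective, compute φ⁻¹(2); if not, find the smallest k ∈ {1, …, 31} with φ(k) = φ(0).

Since gcd(20, 32) = 4, we have 20x ≡ 0 (mod 4) for all x, so φ(x) ≡ 2 (mod 4).
But 0 ≢ 2 (mod 4), so 0 ∈ ℤ/32ℤ has no preimage. Therefore φ is not surjective.
Since φ is not surjective, we find the least positive k with φ(k) = φ(0): this means 20k ≡ 0 (mod 32), i.e. 32 ∣ 20k. Since gcd(20, 32) = 4, dividing through by 4 this holds exactly when 8 ∣ 5k, and as gcd(5, 8) = 1, exactly when 8 ∣ k.
The smallest positive such k is 8.

8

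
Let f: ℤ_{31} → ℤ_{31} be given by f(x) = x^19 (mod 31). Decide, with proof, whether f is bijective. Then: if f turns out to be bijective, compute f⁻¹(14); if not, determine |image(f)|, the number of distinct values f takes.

7

Since 31 is prime, the nonzero elements of ℤ_{31} form a cyclic group of order 30.
As gcd(19, 30) = 1, raising to the 19th power is a bijection on this group: if s^19 ≡ t^19 then (st^{−1})^19 = 1, and the only element of order dividing gcd(19, 30) = 1 is 1, so s = t.
With f(0) = 0 this makes f injective on all of ℤ_{31}, hence bijective (finite equal-size domain and codomain). In particular f is bijective.
Since f is bijective, we find the preimage of 14. The inverse of x ↦ x^19 on (ℤ_{31})^× is x ↦ x^19, because 19·19 = 361 = 12·30 + 1 ≡ 1 (mod 30) and x^{30} = 1 for x ≠ 0 (Fermat). So f⁻¹(14) = 14^19 mod 31.
Repeated squaring mod 31: 14^1 ≡ 14, 14^2 ≡ 14² = 196 ≡ 10, 14^4 ≡ 10² = 100 ≡ 7, 14^8 ≡ 7² = 49 ≡ 18, 14^16 ≡ 18² = 324 ≡ 14. Since 19 = 16 + 2 + 1, 14^19 ≡ 14·10·14: 14·10 = 140 ≡ 16, then 16·14 = 224 ≡ 7. So 14^19 ≡ 7 (mod 31).
Hence f⁻¹(14) = 7.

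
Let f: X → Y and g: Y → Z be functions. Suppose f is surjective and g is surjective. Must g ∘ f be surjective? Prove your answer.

surjective

Let c ∈ Z. Since g is surjective, there is b ∈ Y with g(b) = c. Since f is surjective, there is a ∈ X with f(a) = b.
Then (g ∘ f)(a) = g(b) = c. So g ∘ f is surjective.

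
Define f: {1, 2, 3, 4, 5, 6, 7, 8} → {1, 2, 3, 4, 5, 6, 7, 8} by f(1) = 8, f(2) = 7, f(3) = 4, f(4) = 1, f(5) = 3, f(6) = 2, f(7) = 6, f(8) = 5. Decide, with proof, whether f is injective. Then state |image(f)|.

The values f(1), …, f(8) are 8, 7, 4, 1, 3, 2, 6, 5 — all distinct.
So f(x_1) = f(x_2) only when x_1 = x_2, and f is injective.
The image of f is {1, 2, 3, 4, 5, 6, 7, 8}, which has 8 elements.

8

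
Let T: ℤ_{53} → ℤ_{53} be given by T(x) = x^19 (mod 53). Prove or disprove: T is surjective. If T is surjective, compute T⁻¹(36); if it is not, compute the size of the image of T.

42

Since 53 is prime, the nonzero elements of ℤ_{53} form a cyclic group of order 52.
As gcd(19, 52) = 1, raising to the 19th power is a bijection on this group: if s^19 ≡ t^19 then (st^{−1})^19 = 1, and the only element of order dividing gcd(19, 52) = 1 is 1, so s = t.
With T(0) = 0 this makes T injective on all of ℤ_{53}, hence bijective (finite equal-size domain and codomain). In particular T is surjective.
Since T is surjective, we find the preimage of 36. The inverse of x ↦ x^19 on (ℤ_{53})^× is x ↦ x^11, because 19·11 = 209 = 4·52 + 1 ≡ 1 (mod 52) and x^{52} = 1 for x ≠ 0 (Fermat). So T⁻¹(36) = 36^11 mod 53.
Repeated squaring mod 53: 36^1 ≡ 36, 36^2 ≡ 36² = 1296 ≡ 24, 36^4 ≡ 24² = 576 ≡ 46, 36^8 ≡ 46² = 2116 ≡ 49. Since 11 = 8 + 2 + 1, 36^11 ≡ 49·24·36: 49·24 = 1176 ≡ 10, then 10·36 = 360 ≡ 42. So 36^11 ≡ 42 (mod 53).
Hence T⁻¹(36) = 42.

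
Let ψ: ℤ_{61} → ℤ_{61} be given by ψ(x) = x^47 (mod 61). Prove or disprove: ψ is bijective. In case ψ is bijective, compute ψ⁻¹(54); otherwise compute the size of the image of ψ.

Since 61 is prime, the nonzero elements of ℤ_{61} form a cyclic group of order 60.
As gcd(47, 60) = 1, raising to the 47th power is a bijection on this group: if s^47 ≡ t^47 then (st^{−1})^47 = 1, and the only element of order dividing gcd(47, 60) = 1 is 1, so s = t.
With ψ(0) = 0 this makes ψ injective on all of ℤ_{61}, hence bijective (finite equal-size domain and codomain). In particular ψ is bijective.
Since ψ is bijective, we find the preimage of 54. The inverse of x ↦ x^47 on (ℤ_{61})^× is x ↦ x^23, because 47·23 = 1081 = 18·60 + 1 ≡ 1 (mod 60) and x^{60} = 1 for x ≠ 0 (Fermat). So ψ⁻¹(54) = 54^23 mod 61.
Repeated squaring mod 61: 54^1 ≡ 54, 54^2 ≡ 54² = 2916 ≡ 49, 54^4 ≡ 49² = 2401 ≡ 22, 54^8 ≡ 22² = 484 ≡ 57, 54^16 ≡ 57² = 3249 ≡ 16. Since 23 = 16 + 4 + 2 + 1, 54^23 ≡ 16·22·49·54: 16·22 = 352 ≡ 47, then 47·49 = 2303 ≡ 46, then 46·54 = 2484 ≡ 44. So 54^23 ≡ 44 (mod 61).
Hence ψ⁻¹(54) = 44.

44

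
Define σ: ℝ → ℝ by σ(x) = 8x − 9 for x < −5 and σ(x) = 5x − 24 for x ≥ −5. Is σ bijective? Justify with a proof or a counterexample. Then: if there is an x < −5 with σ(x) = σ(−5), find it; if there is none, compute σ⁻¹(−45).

Both pieces are strictly increasing (slopes 8 and 5), so each is injective on its own interval.
The left piece maps (−∞, −5) onto (−∞, −49); the right piece maps [−5, ∞) onto [−49, ∞).
Since −49 = −49, the images partition ℝ: σ is injective and surjective, hence bijective.
Because the two images are disjoint, no x < −5 has σ(x) = σ(−5), so we compute σ⁻¹(−45): −45 lies in [−49, ∞), so solve 5x − 24 = −45: x = (−45 + 24)/5 = −21/5.

-21/5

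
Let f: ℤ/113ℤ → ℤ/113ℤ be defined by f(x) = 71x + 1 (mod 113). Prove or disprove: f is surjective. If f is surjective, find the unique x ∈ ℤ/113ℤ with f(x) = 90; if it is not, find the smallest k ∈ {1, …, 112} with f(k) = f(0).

By definition, surjectivity means every element of the codomain has a preimage under f.
Since gcd(71, 113) = 1, 71 is invertible modulo 113. Euclid's algorithm: 113 = 1·71 + 42, 71 = 1·42 + 29, 42 = 1·29 + 13, 29 = 2·13 + 3, 13 = 4·3 + 1; back-substituting gives 1 = 78·71 − 49·113, so 71⁻¹ ≡ 78 (mod 113).
Then y ↦ 78(y − 1) is a two-sided inverse to f, so every y ∈ ℤ/113ℤ has a preimage.
Hence f is surjective.
Since f is surjective, we compute f⁻¹(90): solve 71x + 1 ≡ 90 (mod 113), i.e. 71x ≡ 89 (mod 113).
Multiplying by 71⁻¹ = 78 gives x ≡ 78·89 = 6942 = 61·113 + 49 ≡ 49 (mod 113).
Check: f(49) = 71·49 + 1 = 3480 = 30·113 + 90 ≡ 90 (mod 113).

49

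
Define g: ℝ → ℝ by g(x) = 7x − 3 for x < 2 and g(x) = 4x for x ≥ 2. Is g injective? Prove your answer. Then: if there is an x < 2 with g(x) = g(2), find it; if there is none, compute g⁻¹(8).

11/7

Both pieces are strictly increasing (slopes 7 and 4), so each is injective on its own interval.
The left piece maps (−∞, 2) onto (−∞, 11); the right piece maps [2, ∞) onto [8, ∞).
These images overlap. In particular g(2) = 8 (right piece), and solving 7x − 3 = 8 on the left piece gives x = 11/7 < 2.
So g(11/7) = g(2) with 11/7 ≠ 2, and g is not injective. This x = 11/7 is the requested value below 2.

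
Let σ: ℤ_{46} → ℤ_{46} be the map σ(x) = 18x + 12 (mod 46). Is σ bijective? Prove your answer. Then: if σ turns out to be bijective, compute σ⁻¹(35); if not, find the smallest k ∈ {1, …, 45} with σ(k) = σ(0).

23

We have gcd(18, 46) = 2 > 1. Taking u = 0 and v = 23: σ(0) = 12 and σ(23) = 18·23 + 12 = 426 ≡ 12 (mod 46).
So σ(0) = σ(23) while 0 ≠ 23, therefore σ is not injective, hence not bijective.
Since σ is not bijective, we find the least positive k with σ(k) = σ(0): this means 18k ≡ 0 (mod 46), i.e. 46 ∣ 18k. Since gcd(18, 46) = 2, dividing through by 2 this holds exactly when 23 ∣ 9k, and as gcd(9, 23) = 1, exactly when 23 ∣ k.
The smallest positive such k is 23.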